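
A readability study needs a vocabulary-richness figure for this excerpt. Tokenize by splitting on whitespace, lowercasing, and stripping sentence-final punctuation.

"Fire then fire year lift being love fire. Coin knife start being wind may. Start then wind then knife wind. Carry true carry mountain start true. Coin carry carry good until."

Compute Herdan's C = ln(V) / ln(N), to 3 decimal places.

N = 31, V = 16.
ln(V) = 2.772589, ln(N) = 3.433987
C = 2.772589 / 3.433987 = 0.807

0.807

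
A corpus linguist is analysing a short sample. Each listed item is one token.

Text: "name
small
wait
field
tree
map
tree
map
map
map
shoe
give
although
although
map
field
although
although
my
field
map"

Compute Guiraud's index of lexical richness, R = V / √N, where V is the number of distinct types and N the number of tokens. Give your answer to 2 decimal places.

N = 21, V = 10.
√N = 4.582576
R = 10 / 4.582576 = 2.18

2.18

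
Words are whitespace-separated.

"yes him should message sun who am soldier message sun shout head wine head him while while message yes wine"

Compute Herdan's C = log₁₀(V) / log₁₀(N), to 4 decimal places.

0.8295

N = 20, V = 12.
log₁₀(V) = 1.079181, log₁₀(N) = 1.301030
C = 1.079181 / 1.301030 = 0.8295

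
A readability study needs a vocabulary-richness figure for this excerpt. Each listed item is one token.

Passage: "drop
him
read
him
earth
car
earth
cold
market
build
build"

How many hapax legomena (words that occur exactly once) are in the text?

5

Frequencies: him:2, earth:2, build:2, drop:1, read:1, car:1, cold:1, market:1
Hapax (freq=1): car, cold, drop, market, read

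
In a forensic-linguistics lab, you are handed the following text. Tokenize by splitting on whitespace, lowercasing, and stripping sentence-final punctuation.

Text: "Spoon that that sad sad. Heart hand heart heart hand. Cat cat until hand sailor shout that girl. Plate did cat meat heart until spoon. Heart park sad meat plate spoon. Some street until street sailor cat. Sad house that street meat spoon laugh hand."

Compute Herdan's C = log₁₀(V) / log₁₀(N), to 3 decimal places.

N = 45, V = 18.
log₁₀(V) = 1.255273, log₁₀(N) = 1.653213
C = 1.255273 / 1.653213 = 0.759

0.759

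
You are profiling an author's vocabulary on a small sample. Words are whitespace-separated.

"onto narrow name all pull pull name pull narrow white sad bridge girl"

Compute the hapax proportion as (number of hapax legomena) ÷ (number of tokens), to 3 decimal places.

Frequencies: pull:3, narrow:2, name:2, onto:1, all:1, white:1, sad:1, bridge:1, girl:1
Hapax count = 6; token count = 13.
Ratio = 6 / 13 = 0.462

0.462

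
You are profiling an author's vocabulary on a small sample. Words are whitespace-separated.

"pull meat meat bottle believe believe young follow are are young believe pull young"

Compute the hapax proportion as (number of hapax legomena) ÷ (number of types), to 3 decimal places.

Frequencies: believe:3, young:3, pull:2, meat:2, are:2, bottle:1, follow:1
Hapax count = 2; type count = 7.
Ratio = 2 / 7 = 0.286

0.286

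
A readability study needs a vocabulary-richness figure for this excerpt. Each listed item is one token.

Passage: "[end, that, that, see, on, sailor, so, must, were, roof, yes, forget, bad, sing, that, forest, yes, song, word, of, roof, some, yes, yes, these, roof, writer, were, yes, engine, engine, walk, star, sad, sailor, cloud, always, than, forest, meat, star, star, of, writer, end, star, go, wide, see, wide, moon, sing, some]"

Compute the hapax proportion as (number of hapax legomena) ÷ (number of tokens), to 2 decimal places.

0.30

Frequencies: yes:5, star:4, that:3, roof:3, end:2, see:2, sailor:2, were:2, sing:2, forest:2, of:2, some:2, writer:2, engine:2, wide:2, on:1, so:1, must:1, forget:1, bad:1, … (11 more, each freq 1)
Hapax count = 16; token count = 53.
Ratio = 16 / 53 = 0.30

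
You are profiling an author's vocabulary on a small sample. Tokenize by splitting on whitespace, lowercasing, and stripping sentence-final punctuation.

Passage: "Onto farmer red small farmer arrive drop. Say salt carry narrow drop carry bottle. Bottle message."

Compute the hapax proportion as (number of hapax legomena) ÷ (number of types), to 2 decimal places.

0.67

Frequencies: farmer:2, drop:2, carry:2, bottle:2, onto:1, red:1, small:1, arrive:1, say:1, salt:1, narrow:1, message:1
Hapax count = 8; type count = 12.
Ratio = 8 / 12 = 0.67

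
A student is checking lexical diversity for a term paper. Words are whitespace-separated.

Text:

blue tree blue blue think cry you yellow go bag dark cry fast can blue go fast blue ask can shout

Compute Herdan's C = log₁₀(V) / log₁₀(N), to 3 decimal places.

N = 21, V = 13.
log₁₀(V) = 1.113943, log₁₀(N) = 1.322219
C = 1.113943 / 1.322219 = 0.842

0.842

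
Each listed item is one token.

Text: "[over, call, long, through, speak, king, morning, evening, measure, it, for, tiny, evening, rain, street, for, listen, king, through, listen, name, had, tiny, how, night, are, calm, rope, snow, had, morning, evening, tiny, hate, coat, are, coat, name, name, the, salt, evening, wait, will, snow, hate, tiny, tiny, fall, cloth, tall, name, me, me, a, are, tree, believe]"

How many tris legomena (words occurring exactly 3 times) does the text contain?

Frequencies: tiny:5, evening:4, name:4, are:3, through:2, king:2, morning:2, for:2, listen:2, had:2, snow:2, hate:2, coat:2, me:2, over:1, call:1, long:1, speak:1, measure:1, it:1, … (16 more, each freq 1)
Words with frequency 3: are

1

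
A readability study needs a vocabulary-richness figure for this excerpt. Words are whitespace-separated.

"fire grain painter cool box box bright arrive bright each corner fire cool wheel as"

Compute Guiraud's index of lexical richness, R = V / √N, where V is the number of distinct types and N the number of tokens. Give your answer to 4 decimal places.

2.8402

N = 15, V = 11.
√N = 3.872983
R = 11 / 3.872983 = 2.8402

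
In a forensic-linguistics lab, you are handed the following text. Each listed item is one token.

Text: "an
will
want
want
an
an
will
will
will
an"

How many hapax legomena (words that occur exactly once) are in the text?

0

Frequencies: an:4, will:4, want:2
Hapax (freq=1): (none)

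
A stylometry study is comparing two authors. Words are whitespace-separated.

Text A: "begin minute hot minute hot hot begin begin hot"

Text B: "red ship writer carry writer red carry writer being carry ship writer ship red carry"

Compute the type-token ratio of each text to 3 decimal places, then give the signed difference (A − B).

0.000

TTR(A) = 3/9 = 0.333
TTR(B) = 5/15 = 0.333
Difference = 0.333 − 0.333 = 0.000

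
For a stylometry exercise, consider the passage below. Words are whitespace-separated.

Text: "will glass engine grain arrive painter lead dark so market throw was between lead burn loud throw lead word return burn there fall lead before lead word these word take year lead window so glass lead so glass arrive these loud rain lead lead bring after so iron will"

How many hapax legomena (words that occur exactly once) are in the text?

Frequencies: lead:9, so:4, glass:3, word:3, will:2, arrive:2, throw:2, burn:2, loud:2, these:2, engine:1, grain:1, painter:1, dark:1, market:1, was:1, between:1, return:1, there:1, fall:1, … (8 more, each freq 1)
Hapax (freq=1): after, before, between, bring, dark, engine, fall, grain, iron, market, painter, rain, return, take, there, was, window, year

18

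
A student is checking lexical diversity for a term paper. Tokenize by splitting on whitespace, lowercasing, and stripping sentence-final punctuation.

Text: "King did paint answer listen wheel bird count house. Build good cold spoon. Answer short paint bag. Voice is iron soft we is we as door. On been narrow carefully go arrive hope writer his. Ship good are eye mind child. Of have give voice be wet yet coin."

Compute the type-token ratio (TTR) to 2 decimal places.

0.88

N = 49 tokens, V = 43 types.
TTR = V / N = 43 / 49 = 0.88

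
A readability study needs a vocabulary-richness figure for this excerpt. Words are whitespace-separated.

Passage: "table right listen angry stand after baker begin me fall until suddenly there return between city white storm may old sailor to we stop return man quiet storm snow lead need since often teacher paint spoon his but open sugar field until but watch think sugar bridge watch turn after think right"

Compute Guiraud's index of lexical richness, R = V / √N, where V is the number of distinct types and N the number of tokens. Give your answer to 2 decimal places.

5.96

N = 52, V = 43.
√N = 7.211103
R = 43 / 7.211103 = 5.96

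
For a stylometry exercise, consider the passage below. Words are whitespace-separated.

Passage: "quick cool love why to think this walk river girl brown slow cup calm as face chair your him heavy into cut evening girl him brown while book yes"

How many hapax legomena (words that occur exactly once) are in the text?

23

Frequencies: girl:2, brown:2, him:2, quick:1, cool:1, love:1, why:1, to:1, think:1, this:1, walk:1, river:1, slow:1, cup:1, calm:1, as:1, face:1, chair:1, your:1, heavy:1, … (6 more, each freq 1)
Hapax (freq=1): as, book, calm, chair, cool, cup, cut, evening, face, heavy, into, love, quick, river, slow, think, this, to, walk, while, why, yes, your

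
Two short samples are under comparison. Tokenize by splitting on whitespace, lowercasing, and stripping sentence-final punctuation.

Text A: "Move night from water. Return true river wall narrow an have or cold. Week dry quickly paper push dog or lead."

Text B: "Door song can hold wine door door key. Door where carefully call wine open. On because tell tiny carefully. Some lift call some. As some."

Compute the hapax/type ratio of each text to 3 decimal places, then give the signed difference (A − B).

0.244

A: hapax=19, V=20, ratio=0.950
B: hapax=12, V=17, ratio=0.706
Difference = 0.950 − 0.706 = 0.244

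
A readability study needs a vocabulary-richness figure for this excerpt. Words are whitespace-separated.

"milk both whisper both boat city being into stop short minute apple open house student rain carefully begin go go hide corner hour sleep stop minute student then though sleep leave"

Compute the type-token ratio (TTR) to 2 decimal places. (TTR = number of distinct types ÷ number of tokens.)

N = 31 tokens, V = 25 types.
TTR = V / N = 25 / 31 = 0.81

0.81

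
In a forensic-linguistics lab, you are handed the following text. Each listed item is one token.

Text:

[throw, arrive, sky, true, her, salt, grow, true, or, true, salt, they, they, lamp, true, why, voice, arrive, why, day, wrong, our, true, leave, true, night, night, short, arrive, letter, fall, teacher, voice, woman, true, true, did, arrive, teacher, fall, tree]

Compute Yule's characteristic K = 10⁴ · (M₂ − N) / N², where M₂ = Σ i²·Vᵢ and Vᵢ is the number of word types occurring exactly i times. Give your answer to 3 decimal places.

487.805

Frequencies: true:8, arrive:4, salt:2, they:2, why:2, voice:2, night:2, fall:2, teacher:2, throw:1, sky:1, her:1, grow:1, or:1, lamp:1, day:1, wrong:1, our:1, leave:1, short:1, … (4 more, each freq 1)
N = 41. Frequency spectrum: V_1=15, V_2=7, V_4=1, V_8=1
M₂ = 1²·15 + 2²·7 + 4²·1 + 8²·1 = 123
K = 10000 × (123 − 41) / 41² = 487.805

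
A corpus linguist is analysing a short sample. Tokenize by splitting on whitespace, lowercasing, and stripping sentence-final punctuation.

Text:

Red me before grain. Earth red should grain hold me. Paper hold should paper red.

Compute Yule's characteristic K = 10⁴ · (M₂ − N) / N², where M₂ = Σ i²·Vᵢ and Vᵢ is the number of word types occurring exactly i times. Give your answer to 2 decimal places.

Frequencies: red:3, me:2, grain:2, should:2, hold:2, paper:2, before:1, earth:1
N = 15. Frequency spectrum: V_1=2, V_2=5, V_3=1
M₂ = 1²·2 + 2²·5 + 3²·1 = 31
K = 10000 × (31 − 15) / 15² = 711.11

711.11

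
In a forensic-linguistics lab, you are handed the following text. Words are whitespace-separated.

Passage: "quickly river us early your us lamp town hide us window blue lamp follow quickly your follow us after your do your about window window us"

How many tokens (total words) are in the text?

Tokens: quickly, river, us, early, your, us, lamp, town, hide, us, window, blue, lamp, follow, quickly, your, follow, us, after, your, do, your, about, window, window, us
N = 26

26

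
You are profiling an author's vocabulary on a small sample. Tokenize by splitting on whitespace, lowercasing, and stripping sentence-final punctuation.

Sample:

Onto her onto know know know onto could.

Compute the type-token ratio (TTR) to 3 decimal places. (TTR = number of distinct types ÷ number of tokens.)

N = 8 tokens, V = 4 types.
TTR = V / N = 4 / 8 = 0.500

0.500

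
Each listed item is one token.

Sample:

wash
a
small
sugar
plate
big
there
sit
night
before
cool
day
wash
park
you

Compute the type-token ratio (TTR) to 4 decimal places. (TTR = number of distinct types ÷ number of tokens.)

N = 15 tokens, V = 14 types.
TTR = V / N = 14 / 15 = 0.9333

0.9333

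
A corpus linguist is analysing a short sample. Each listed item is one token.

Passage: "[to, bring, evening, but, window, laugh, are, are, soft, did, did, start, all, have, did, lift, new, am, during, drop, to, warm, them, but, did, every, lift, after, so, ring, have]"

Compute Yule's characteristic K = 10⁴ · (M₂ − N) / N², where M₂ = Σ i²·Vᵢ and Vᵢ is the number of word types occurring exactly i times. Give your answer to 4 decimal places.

Frequencies: did:4, to:2, but:2, are:2, have:2, lift:2, bring:1, evening:1, window:1, laugh:1, soft:1, start:1, all:1, new:1, am:1, during:1, drop:1, warm:1, them:1, every:1, … (3 more, each freq 1)
N = 31. Frequency spectrum: V_1=17, V_2=5, V_4=1
M₂ = 1²·17 + 2²·5 + 4²·1 = 53
K = 10000 × (53 − 31) / 31² = 228.9282

228.9282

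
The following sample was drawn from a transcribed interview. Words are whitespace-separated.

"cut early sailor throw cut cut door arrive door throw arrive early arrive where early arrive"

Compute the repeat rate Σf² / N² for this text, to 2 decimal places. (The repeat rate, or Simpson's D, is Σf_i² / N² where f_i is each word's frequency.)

Frequencies: arrive:4, cut:3, early:3, throw:2, door:2, sailor:1, where:1
Σf² = 44; N² = 256
Repeat rate = 44 / 256 = 0.17

0.17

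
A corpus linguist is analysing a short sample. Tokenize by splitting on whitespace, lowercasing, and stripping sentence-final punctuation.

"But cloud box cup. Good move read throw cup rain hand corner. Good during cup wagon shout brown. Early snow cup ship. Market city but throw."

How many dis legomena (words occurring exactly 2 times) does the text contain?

Frequencies: cup:4, but:2, good:2, throw:2, cloud:1, box:1, move:1, read:1, rain:1, hand:1, corner:1, during:1, wagon:1, shout:1, brown:1, early:1, snow:1, ship:1, market:1, city:1
Words with frequency 2: but, good, throw

3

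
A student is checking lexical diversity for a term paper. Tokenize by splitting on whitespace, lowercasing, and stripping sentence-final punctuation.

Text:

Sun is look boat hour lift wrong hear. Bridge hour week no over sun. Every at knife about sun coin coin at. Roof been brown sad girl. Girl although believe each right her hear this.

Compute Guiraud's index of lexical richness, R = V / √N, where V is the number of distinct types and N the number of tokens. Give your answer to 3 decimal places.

N = 35, V = 28.
√N = 5.916080
R = 28 / 5.916080 = 4.733

4.733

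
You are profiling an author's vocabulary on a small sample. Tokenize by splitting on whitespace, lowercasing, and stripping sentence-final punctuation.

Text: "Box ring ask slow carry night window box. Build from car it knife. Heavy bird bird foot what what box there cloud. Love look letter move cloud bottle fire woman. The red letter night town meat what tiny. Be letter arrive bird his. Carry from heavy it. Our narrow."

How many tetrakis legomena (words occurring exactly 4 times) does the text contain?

Frequencies: box:3, bird:3, what:3, letter:3, carry:2, night:2, from:2, it:2, heavy:2, cloud:2, ring:1, ask:1, slow:1, window:1, build:1, car:1, knife:1, foot:1, there:1, love:1, … (15 more, each freq 1)
Words with frequency 4: (none)

0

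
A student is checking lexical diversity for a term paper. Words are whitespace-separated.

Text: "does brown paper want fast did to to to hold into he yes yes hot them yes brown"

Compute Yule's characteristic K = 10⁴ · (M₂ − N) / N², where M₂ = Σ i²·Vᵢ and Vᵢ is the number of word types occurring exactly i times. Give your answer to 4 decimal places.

432.0988

Frequencies: to:3, yes:3, brown:2, does:1, paper:1, want:1, fast:1, did:1, hold:1, into:1, he:1, hot:1, them:1
N = 18. Frequency spectrum: V_1=10, V_2=1, V_3=2
M₂ = 1²·10 + 2²·1 + 3²·2 = 32
K = 10000 × (32 − 18) / 18² = 432.0988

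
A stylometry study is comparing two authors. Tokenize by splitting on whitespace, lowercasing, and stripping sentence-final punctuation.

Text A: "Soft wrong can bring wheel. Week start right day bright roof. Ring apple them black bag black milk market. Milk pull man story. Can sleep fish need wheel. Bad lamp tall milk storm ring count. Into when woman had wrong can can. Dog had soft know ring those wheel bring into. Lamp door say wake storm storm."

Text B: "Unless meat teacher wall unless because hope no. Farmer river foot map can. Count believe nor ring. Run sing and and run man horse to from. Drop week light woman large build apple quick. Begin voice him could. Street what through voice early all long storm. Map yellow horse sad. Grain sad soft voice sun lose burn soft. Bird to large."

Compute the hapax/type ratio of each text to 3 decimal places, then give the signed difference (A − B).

-0.108

A: hapax=27, V=39, ratio=0.692
B: hapax=40, V=50, ratio=0.800
Difference = 0.692 − 0.800 = -0.108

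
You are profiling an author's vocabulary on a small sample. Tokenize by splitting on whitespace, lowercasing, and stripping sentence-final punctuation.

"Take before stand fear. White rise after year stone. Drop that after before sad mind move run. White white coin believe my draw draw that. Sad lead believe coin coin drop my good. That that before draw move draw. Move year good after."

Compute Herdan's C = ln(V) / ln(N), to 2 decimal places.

N = 43, V = 21.
ln(V) = 3.044522, ln(N) = 3.761200
C = 3.044522 / 3.761200 = 0.81

0.81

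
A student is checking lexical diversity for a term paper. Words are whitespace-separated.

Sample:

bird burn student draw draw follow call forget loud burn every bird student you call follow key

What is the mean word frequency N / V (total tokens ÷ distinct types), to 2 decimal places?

N = 17 tokens, V = 11 types.
Mean frequency = N / V = 17 / 11 = 1.55

1.55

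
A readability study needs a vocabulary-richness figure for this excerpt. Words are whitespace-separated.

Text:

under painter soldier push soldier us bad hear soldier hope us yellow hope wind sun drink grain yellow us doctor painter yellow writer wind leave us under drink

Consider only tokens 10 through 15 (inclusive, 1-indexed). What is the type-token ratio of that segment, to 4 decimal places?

0.8333

Segment tokens 10–15: hope, us, yellow, hope, wind, sun
Segment N = 6, segment V = 5.
TTR = 5 / 6 = 0.8333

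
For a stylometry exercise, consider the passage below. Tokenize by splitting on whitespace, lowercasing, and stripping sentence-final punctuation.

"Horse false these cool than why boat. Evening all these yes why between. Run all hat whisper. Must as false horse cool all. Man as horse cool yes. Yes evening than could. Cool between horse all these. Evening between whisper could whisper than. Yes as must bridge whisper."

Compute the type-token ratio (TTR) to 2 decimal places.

N = 48 tokens, V = 19 types.
TTR = V / N = 19 / 48 = 0.40

0.40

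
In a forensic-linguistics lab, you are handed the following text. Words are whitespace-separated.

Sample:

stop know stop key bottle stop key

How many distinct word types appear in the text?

Distinct types: {bottle, key, know, stop}
V = 4

4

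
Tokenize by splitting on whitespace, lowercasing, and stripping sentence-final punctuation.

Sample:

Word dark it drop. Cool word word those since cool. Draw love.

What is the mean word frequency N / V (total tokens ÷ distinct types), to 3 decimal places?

1.333

N = 12 tokens, V = 9 types.
Mean frequency = N / V = 12 / 9 = 1.333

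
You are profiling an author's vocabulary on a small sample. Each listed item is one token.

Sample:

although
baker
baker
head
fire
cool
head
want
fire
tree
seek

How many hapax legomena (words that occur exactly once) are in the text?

5

Frequencies: baker:2, head:2, fire:2, although:1, cool:1, want:1, tree:1, seek:1
Hapax (freq=1): although, cool, seek, tree, want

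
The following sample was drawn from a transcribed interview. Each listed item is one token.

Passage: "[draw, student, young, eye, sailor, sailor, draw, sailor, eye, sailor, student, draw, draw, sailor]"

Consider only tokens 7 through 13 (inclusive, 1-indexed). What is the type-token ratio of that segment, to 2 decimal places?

Segment tokens 7–13: draw, sailor, eye, sailor, student, draw, draw
Segment N = 7, segment V = 4.
TTR = 4 / 7 = 0.57

0.57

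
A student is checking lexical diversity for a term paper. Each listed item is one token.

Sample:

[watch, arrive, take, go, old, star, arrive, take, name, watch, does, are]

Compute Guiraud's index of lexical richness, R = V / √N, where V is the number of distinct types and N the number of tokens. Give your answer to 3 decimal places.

2.598

N = 12, V = 9.
√N = 3.464102
R = 9 / 3.464102 = 2.598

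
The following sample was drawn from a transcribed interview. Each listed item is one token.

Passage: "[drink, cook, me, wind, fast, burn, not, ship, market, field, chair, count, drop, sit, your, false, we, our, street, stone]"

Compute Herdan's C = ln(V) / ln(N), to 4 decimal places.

1.0000

N = 20, V = 20.
ln(V) = 2.995732, ln(N) = 2.995732
C = 2.995732 / 2.995732 = 1.0000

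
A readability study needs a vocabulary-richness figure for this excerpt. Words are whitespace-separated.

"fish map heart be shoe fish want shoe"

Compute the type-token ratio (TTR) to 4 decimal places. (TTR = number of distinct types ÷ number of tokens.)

N = 8 tokens, V = 6 types.
TTR = V / N = 6 / 8 = 0.7500

0.7500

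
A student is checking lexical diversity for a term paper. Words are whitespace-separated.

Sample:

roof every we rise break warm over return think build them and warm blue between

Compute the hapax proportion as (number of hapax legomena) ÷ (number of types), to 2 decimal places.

0.93

Frequencies: warm:2, roof:1, every:1, we:1, rise:1, break:1, over:1, return:1, think:1, build:1, them:1, and:1, blue:1, between:1
Hapax count = 13; type count = 14.
Ratio = 13 / 14 = 0.93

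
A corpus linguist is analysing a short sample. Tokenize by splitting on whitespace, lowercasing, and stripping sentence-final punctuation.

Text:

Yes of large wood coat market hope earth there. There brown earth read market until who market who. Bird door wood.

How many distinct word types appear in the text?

Distinct types: {bird, brown, coat, door, earth, hope, large, market, of, read, there, until, who, wood, yes}
V = 15

15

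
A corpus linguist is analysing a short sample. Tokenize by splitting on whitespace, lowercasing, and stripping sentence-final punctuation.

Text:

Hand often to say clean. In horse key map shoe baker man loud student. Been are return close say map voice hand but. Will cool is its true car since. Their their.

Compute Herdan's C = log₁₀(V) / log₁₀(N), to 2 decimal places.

N = 32, V = 28.
log₁₀(V) = 1.447158, log₁₀(N) = 1.505150
C = 1.447158 / 1.505150 = 0.96

0.96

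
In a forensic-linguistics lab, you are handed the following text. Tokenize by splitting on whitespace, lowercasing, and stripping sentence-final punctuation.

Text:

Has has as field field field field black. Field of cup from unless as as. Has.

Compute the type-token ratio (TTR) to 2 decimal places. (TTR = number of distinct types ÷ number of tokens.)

N = 16 tokens, V = 8 types.
TTR = V / N = 8 / 16 = 0.50

0.50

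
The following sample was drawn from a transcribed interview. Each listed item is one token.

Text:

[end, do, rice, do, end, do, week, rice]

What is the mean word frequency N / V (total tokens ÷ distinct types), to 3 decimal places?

N = 8 tokens, V = 4 types.
Mean frequency = N / V = 8 / 4 = 2.000

2.000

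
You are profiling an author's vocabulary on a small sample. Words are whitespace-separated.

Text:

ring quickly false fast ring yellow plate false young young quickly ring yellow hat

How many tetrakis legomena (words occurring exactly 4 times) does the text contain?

Frequencies: ring:3, quickly:2, false:2, yellow:2, young:2, fast:1, plate:1, hat:1
Words with frequency 4: (none)

0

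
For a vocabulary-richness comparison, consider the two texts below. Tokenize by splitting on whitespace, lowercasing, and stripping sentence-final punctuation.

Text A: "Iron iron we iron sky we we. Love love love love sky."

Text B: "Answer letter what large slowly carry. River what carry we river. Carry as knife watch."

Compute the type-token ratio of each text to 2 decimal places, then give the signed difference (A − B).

TTR(A) = 4/12 = 0.33
TTR(B) = 11/15 = 0.73
Difference = 0.33 − 0.73 = -0.40

-0.40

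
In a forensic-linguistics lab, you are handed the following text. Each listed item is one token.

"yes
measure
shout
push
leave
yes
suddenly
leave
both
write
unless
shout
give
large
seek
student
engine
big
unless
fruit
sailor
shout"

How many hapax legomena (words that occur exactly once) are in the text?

Frequencies: shout:3, yes:2, leave:2, unless:2, measure:1, push:1, suddenly:1, both:1, write:1, give:1, large:1, seek:1, student:1, engine:1, big:1, fruit:1, sailor:1
Hapax (freq=1): big, both, engine, fruit, give, large, measure, push, sailor, seek, student, suddenly, write

13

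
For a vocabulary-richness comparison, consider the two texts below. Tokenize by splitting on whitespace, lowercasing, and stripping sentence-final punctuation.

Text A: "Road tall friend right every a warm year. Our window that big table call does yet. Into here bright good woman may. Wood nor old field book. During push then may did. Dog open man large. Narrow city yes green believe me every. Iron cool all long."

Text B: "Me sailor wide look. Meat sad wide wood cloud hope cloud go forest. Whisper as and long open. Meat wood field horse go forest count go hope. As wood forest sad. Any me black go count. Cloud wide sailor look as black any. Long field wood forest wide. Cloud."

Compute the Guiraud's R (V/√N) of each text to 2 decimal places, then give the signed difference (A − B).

A: V=45, N=47, R=6.56
B: V=21, N=49, R=3.00
Difference = 6.56 − 3.00 = 3.56

3.56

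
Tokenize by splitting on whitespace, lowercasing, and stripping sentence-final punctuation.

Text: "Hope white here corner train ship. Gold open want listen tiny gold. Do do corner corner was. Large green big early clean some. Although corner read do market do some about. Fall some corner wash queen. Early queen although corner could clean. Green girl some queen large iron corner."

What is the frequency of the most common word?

Frequencies: corner:7, do:4, some:4, queen:3, gold:2, large:2, green:2, early:2, clean:2, although:2, hope:1, white:1, here:1, train:1, ship:1, open:1, want:1, listen:1, tiny:1, was:1, … (9 more, each freq 1)
Most common: 'corner' with frequency 7.

7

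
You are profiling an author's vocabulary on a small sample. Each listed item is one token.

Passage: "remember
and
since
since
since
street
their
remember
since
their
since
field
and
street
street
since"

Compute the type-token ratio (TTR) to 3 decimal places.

N = 16 tokens, V = 6 types.
TTR = V / N = 6 / 16 = 0.375

0.375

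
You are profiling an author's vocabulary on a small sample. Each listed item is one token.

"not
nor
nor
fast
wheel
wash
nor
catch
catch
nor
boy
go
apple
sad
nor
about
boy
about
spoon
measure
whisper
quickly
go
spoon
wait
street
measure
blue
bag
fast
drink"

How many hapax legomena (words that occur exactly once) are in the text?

12

Frequencies: nor:5, fast:2, catch:2, boy:2, go:2, about:2, spoon:2, measure:2, not:1, wheel:1, wash:1, apple:1, sad:1, whisper:1, quickly:1, wait:1, street:1, blue:1, bag:1, drink:1
Hapax (freq=1): apple, bag, blue, drink, not, quickly, sad, street, wait, wash, wheel, whisper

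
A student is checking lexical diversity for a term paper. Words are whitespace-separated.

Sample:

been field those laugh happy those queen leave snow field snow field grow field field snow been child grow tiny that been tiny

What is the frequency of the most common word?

Frequencies: field:5, been:3, snow:3, those:2, grow:2, tiny:2, laugh:1, happy:1, queen:1, leave:1, child:1, that:1
Most common: 'field' with frequency 5.

5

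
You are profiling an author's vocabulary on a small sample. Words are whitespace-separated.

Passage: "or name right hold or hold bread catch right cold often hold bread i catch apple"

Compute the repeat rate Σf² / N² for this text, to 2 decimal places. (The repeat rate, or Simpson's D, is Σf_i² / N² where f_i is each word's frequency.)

0.12

Frequencies: hold:3, or:2, right:2, bread:2, catch:2, name:1, cold:1, often:1, i:1, apple:1
Σf² = 30; N² = 256
Repeat rate = 30 / 256 = 0.12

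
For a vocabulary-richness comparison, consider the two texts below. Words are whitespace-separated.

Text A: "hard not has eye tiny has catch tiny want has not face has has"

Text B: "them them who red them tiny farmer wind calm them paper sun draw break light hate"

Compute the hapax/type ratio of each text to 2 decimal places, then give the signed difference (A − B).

-0.29

A: hapax=5, V=8, ratio=0.63
B: hapax=12, V=13, ratio=0.92
Difference = 0.63 − 0.92 = -0.29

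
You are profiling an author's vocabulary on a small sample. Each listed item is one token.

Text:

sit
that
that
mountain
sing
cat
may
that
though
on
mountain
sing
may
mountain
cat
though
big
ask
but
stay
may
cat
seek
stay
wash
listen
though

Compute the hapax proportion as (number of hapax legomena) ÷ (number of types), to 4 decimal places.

Frequencies: that:3, mountain:3, cat:3, may:3, though:3, sing:2, stay:2, sit:1, on:1, big:1, ask:1, but:1, seek:1, wash:1, listen:1
Hapax count = 8; type count = 15.
Ratio = 8 / 15 = 0.5333

0.5333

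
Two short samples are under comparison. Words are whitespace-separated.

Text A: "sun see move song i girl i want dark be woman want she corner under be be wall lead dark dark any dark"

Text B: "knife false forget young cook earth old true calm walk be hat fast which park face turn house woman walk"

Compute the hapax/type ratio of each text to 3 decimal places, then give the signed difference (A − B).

-0.197

A: hapax=12, V=16, ratio=0.750
B: hapax=18, V=19, ratio=0.947
Difference = 0.750 − 0.947 = -0.197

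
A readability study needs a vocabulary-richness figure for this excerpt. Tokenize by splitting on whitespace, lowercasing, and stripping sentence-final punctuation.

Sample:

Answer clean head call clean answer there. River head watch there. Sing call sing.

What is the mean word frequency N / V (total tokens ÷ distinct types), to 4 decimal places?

1.7500

N = 14 tokens, V = 8 types.
Mean frequency = N / V = 14 / 8 = 1.7500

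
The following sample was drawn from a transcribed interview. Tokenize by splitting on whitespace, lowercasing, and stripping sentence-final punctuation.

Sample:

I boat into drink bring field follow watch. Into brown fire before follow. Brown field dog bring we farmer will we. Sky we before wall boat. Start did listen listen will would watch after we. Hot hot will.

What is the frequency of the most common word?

4

Frequencies: we:4, will:3, boat:2, into:2, bring:2, field:2, follow:2, watch:2, brown:2, before:2, listen:2, hot:2, i:1, drink:1, fire:1, dog:1, farmer:1, sky:1, wall:1, start:1, … (3 more, each freq 1)
Most common: 'we' with frequency 4.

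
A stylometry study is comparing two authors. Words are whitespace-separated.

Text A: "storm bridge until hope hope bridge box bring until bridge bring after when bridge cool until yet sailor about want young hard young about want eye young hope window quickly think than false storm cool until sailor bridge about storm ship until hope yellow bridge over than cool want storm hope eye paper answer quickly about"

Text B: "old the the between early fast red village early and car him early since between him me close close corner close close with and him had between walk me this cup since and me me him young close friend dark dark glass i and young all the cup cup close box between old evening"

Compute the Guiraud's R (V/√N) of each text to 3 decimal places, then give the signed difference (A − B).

-0.200

A: V=26, N=56, R=3.474
B: V=27, N=54, R=3.674
Difference = 3.474 − 3.674 = -0.200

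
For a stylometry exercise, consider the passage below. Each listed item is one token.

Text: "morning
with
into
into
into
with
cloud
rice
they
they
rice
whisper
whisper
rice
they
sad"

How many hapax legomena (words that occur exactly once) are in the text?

Frequencies: into:3, rice:3, they:3, with:2, whisper:2, morning:1, cloud:1, sad:1
Hapax (freq=1): cloud, morning, sad

3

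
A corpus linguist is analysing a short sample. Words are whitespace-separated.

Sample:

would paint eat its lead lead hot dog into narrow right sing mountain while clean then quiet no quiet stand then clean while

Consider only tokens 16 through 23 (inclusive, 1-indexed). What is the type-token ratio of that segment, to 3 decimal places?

Segment tokens 16–23: then, quiet, no, quiet, stand, then, clean, while
Segment N = 8, segment V = 6.
TTR = 6 / 8 = 0.750

0.750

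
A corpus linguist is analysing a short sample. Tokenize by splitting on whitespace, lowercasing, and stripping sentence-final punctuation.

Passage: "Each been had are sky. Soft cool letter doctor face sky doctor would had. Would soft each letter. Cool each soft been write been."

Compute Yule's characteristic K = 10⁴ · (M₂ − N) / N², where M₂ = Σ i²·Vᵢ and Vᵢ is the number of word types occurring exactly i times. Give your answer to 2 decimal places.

520.83

Frequencies: each:3, been:3, soft:3, had:2, sky:2, cool:2, letter:2, doctor:2, would:2, are:1, face:1, write:1
N = 24. Frequency spectrum: V_1=3, V_2=6, V_3=3
M₂ = 1²·3 + 2²·6 + 3²·3 = 54
K = 10000 × (54 − 24) / 24² = 520.83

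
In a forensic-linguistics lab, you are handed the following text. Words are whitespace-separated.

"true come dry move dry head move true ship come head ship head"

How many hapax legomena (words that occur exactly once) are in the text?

Frequencies: head:3, true:2, come:2, dry:2, move:2, ship:2
Hapax (freq=1): (none)

0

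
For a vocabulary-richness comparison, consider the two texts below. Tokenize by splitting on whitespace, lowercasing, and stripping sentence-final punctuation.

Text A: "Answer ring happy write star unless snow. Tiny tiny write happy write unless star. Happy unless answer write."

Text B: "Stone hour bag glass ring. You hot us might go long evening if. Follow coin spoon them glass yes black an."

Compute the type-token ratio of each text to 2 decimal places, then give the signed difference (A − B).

TTR(A) = 8/18 = 0.44
TTR(B) = 20/21 = 0.95
Difference = 0.44 − 0.95 = -0.51

-0.51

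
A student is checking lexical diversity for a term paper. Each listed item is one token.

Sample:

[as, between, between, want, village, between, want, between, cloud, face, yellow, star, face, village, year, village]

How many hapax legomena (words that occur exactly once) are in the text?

Frequencies: between:4, village:3, want:2, face:2, as:1, cloud:1, yellow:1, star:1, year:1
Hapax (freq=1): as, cloud, star, year, yellow

5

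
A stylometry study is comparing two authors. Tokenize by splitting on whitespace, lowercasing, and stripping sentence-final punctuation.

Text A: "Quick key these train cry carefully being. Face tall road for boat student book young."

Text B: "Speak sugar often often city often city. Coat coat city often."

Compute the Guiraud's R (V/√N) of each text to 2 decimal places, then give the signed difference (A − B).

A: V=15, N=15, R=3.87
B: V=5, N=11, R=1.51
Difference = 3.87 − 1.51 = 2.36

2.36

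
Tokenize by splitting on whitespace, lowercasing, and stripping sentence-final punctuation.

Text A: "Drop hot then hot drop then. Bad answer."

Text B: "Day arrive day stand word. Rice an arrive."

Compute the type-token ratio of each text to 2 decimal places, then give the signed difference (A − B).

TTR(A) = 5/8 = 0.63
TTR(B) = 6/8 = 0.75
Difference = 0.63 − 0.75 = -0.12

-0.12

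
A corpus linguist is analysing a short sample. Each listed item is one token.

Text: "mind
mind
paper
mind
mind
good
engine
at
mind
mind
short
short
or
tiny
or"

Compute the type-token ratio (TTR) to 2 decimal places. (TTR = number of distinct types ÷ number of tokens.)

0.53

N = 15 tokens, V = 8 types.
TTR = V / N = 8 / 15 = 0.53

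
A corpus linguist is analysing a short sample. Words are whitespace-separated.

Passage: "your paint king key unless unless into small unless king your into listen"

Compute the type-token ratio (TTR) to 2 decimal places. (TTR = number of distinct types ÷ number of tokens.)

N = 13 tokens, V = 8 types.
TTR = V / N = 8 / 13 = 0.62

0.62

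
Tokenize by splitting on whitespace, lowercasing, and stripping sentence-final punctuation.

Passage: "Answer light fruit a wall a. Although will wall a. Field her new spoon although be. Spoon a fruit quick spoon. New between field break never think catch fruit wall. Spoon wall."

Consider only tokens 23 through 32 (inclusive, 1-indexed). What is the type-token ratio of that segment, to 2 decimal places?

0.90

Segment tokens 23–32: between, field, break, never, think, catch, fruit, wall, spoon, wall
Segment N = 10, segment V = 9.
TTR = 9 / 10 = 0.90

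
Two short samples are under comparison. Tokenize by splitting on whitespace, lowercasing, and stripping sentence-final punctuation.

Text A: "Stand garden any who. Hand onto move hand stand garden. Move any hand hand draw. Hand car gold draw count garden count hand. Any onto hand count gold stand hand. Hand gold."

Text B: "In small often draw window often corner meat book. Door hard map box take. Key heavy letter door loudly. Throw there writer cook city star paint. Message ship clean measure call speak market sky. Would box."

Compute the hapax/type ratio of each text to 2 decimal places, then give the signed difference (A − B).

-0.73

A: hapax=2, V=11, ratio=0.18
B: hapax=30, V=33, ratio=0.91
Difference = 0.18 − 0.91 = -0.73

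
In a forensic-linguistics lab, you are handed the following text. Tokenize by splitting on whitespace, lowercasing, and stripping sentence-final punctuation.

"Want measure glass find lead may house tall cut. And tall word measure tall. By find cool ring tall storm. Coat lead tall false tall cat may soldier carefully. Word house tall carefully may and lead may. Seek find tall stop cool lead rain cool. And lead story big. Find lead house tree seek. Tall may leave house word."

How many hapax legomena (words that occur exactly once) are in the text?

16

Frequencies: tall:9, lead:6, may:5, find:4, house:4, and:3, word:3, cool:3, measure:2, carefully:2, seek:2, want:1, glass:1, cut:1, by:1, ring:1, storm:1, coat:1, false:1, cat:1, … (7 more, each freq 1)
Hapax (freq=1): big, by, cat, coat, cut, false, glass, leave, rain, ring, soldier, stop, storm, story, tree, want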